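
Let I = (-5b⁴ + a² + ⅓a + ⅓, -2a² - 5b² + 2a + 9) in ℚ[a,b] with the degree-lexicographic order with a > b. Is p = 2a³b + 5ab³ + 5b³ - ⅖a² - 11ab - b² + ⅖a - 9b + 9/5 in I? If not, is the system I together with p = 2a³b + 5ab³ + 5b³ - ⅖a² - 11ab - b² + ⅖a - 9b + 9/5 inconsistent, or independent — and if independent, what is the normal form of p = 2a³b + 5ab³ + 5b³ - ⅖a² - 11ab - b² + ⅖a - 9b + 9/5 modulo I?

2a³b + 5ab³ + 5b³ - ⅖a² - 11ab - b² + ⅖a - 9b + 9/5 lies in I (it reduces to 0).

First compute the reduced Gröbner basis of I by Buchberger's algorithm.
f_1 = -5b⁴ + a² + ⅓a + ⅓, LT = b⁴.
f_2 = -2a² - 5b² + 2a + 9, LT = a².

The S-polynomials (S(f_1,f_2)) all reduce to 0 modulo the current basis, so we have a Gröbner basis.
Inter-reduce: drop elements whose leading term is divisible by another's, tail-reduce, and make monic.
Reduced Gröbner basis: {b⁴ + ½b² - 4/15a - 29/30, a² + 5/2b² - a - 9/2}.
Label its elements g_1 = b⁴ + ½b² - 4/15a - 29/30, g_2 = a² + 5/2b² - a - 9/2.

Reduce p = 2a³b + 5ab³ + 5b³ - ⅖a² - 11ab - b² + ⅖a - 9b + 9/5 modulo G:
  leading term a³b: subtract (2ab)·g_2 from 2a³b + 5ab³ + 5b³ - ⅖a² - 11ab - b² + ⅖a - 9b + 9/5 → 2a²b + 5b³ - ⅖a² - 2ab - b² + ⅖a - 9b + 9/5
  leading term a²b: subtract (2b)·g_2 from 2a²b + 5b³ - ⅖a² - 2ab - b² + ⅖a - 9b + 9/5 → -⅖a² - b² + ⅖a + 9/5
  leading term a²: subtract (-⅖)·g_2 from -⅖a² - b² + ⅖a + 9/5 → 0
  normal form = 0.
Since the normal form is 0, p ∈ I.

The remainder on division by a Gröbner basis is unique — it is the normal form.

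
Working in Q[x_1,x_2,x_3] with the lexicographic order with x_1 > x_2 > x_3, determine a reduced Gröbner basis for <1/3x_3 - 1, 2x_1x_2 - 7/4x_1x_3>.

G = {x_1x_2 - 21/8x_1, x_3 - 3}

f_1 = 1/3x_3 - 1, LT = x_3.
f_2 = 2x_1x_2 - 7/4x_1x_3, LT = x_1x_2.

The S-polynomials (S(f_1,f_2)) all reduce to 0 modulo the current basis, so we have a Gröbner basis.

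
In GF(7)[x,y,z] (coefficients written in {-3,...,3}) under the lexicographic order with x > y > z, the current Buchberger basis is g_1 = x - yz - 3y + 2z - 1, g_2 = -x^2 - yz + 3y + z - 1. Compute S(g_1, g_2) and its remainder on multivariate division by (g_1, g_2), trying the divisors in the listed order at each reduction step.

lcm(LM(g_1), LM(g_2)) = x^2.
S = (lcm/LT(g_1))·g_1 − (lcm/LT(g_2))·g_2 = -xyz - 3xy + 2xz - x - yz + 3y + z - 1.
Reduce S modulo (g_1, g_2) in that order:
  leading term xyz: subtract (-yz)·g_1 from -xyz - 3xy + 2xz - x - yz + 3y + z - 1 → -3xy + 2xz - x - y^2z^2 - 3y^2z + 2yz^2 - 2yz + 3y + z - 1
  leading term xy: subtract (-3y)·g_1 from -3xy + 2xz - x - y^2z^2 - 3y^2z + 2yz^2 - 2yz + 3y + z - 1 → 2xz - x - y^2z^2 + y^2z - 2y^2 + 2yz^2 - 3yz + z - 1
  leading term xz: subtract (2z)·g_1 from 2xz - x - y^2z^2 + y^2z - 2y^2 + 2yz^2 - 3yz + z - 1 → -x - y^2z^2 + y^2z - 2y^2 - 3yz^2 + 3yz + 3z^2 + 3z - 1
  leading term x: subtract (-1)·g_1 from -x - y^2z^2 + y^2z - 2y^2 - 3yz^2 + 3yz + 3z^2 + 3z - 1 → -y^2z^2 + y^2z - 2y^2 - 3yz^2 + 2yz - 3y + 3z^2 - 2z - 2
  leading term y^2z^2: no divisor's leading term divides it; move -y^2z^2 to the remainder.
  leading term y^2z: no divisor's leading term divides it; move y^2z to the remainder.
  leading term y^2: no divisor's leading term divides it; move -2y^2 to the remainder.
  leading term yz^2: no divisor's leading term divides it; move -3yz^2 to the remainder.
  leading term yz: no divisor's leading term divides it; move 2yz to the remainder.
  leading term y: no divisor's leading term divides it; move -3y to the remainder.
  leading term z^2: no divisor's leading term divides it; move 3z^2 to the remainder.
  leading term z: no divisor's leading term divides it; move -2z to the remainder.
  leading term 1: no divisor's leading term divides it; move -2 to the remainder.
The remainder -y^2z^2 + y^2z - 2y^2 - 3yz^2 + 2yz - 3y + 3z^2 - 2z - 2 is nonzero, so it would be added as the next basis element.

S(g_1, g_2) = -xyz - 3xy + 2xz - x - yz + 3y + z - 1; remainder on division = -y^2z^2 + y^2z - 2y^2 - 3yz^2 + 2yz - 3y + 3z^2 - 2z - 2.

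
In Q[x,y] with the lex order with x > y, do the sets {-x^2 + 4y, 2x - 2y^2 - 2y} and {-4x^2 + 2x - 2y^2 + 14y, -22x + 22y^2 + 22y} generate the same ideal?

Two ideals are equal iff their reduced Gröbner bases coincide (the reduced basis is unique for a fixed ordering).
Buchberger on the first generating set:
f_1 = -x^2 + 4y, LT = x^2.
f_2 = 2x - 2y^2 - 2y, LT = x.

S(f_1,f_2): lcm = x^2. S = xy^2 + xy - 4y.
  reduce S modulo (f_1, f_2):
  remainder y^4 + 2y^3 + y^2 - 4y ≠ 0; add g_3 = y^4 + 2y^3 + y^2 - 4y to the basis.

The other S-polynomials (S(f_1,g_3), S(f_2,g_3)) all reduce to 0 modulo the current basis, so we have a Gröbner basis.
Inter-reduce: drop elements whose leading term is divisible by another's, tail-reduce, and make monic.
Reduced Gröbner basis: {x - y^2 - y, y^4 + 2y^3 + y^2 - 4y}.

Buchberger on the second generating set:
h_1 = -4x^2 + 2x - 2y^2 + 14y, LT = x^2.
h_2 = -22x + 22y^2 + 22y, LT = x.

S(h_1,h_2): lcm = x^2. S = xy^2 + xy - 1/2x + 1/2y^2 - 7/2y.
  reduce S modulo (h_1, h_2):
  remainder y^4 + 2y^3 + y^2 - 4y ≠ 0; add k_3 = y^4 + 2y^3 + y^2 - 4y to the basis.

The other S-polynomials (S(h_1,k_3), S(h_2,k_3)) all reduce to 0 modulo the current basis, so we have a Gröbner basis.
Inter-reduce: drop elements whose leading term is divisible by another's, tail-reduce, and make monic.
Reduced Gröbner basis: {x - y^2 - y, y^4 + 2y^3 + y^2 - 4y}.

The two bases agree; hence the ideals are identical.

Yes, the ideals are equal.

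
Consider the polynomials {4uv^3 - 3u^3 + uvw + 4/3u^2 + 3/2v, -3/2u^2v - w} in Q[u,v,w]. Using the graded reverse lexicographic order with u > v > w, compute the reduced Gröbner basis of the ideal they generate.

f_1 = 4uv^3 - 3u^3 + uvw + 4/3u^2 + 3/2v, LT = uv^3.
f_2 = -3/2u^2v - w, LT = u^2v.

S(f_1,f_2): lcm = u^2v^3. S = -3/4u^4 + 1/4u^2vw + 1/3u^3 - 2/3v^2w + 3/8uv.
  leading term u^4: no divisor's leading term divides it; move -3/4u^4 to the remainder.
  leading term u^2vw: subtract (-1/6w)·f_2 from 1/4u^2vw + 1/3u^3 - 2/3v^2w + 3/8uv → 1/3u^3 - 2/3v^2w + 3/8uv - 1/6w^2
  leading term u^3: no divisor's leading term divides it; move 1/3u^3 to the remainder.
  leading term v^2w: no divisor's leading term divides it; move -2/3v^2w to the remainder.
  leading term uv: no divisor's leading term divides it; move 3/8uv to the remainder.
  leading term w^2: no divisor's leading term divides it; move -1/6w^2 to the remainder.
  remainder -3/4u^4 + 1/3u^3 - 2/3v^2w + 3/8uv - 1/6w^2 ≠ 0; add g_3 = -3/4u^4 + 1/3u^3 - 2/3v^2w + 3/8uv - 1/6w^2 to the basis.

S(f_1,g_3): lcm = u^4v^3. S = -3/4u^6 + 4/9u^3v^3 + 1/4u^4vw - 8/9v^5w + 1/3u^5 + 1/2uv^4 - 2/9v^3w^2 + 3/8u^3v.
  leading term u^6: subtract (u^2)·g_3 from -3/4u^6 + 4/9u^3v^3 + 1/4u^4vw - 8/9v^5w + 1/3u^5 + 1/2uv^4 - 2/9v^3w^2 + 3/8u^3v → 4/9u^3v^3 + 1/4u^4vw - 8/9v^5w + 1/2uv^4 + 2/3u^2v^2w - 2/9v^3w^2 + 1/6u^2w^2
  leading term u^3v^3: subtract (1/9u^2)·f_1 from 4/9u^3v^3 + 1/4u^4vw - 8/9v^5w + 1/2uv^4 + 2/3u^2v^2w - 2/9v^3w^2 + 1/6u^2w^2 → 1/4u^4vw - 8/9v^5w + 1/3u^5 + 1/2uv^4 - 1/9u^3vw + 2/3u^2v^2w - 2/9v^3w^2 - 4/27u^4 + 1/6u^2w^2 - 1/6u^2v
  leading term u^4vw: subtract (-1/6u^2w)·f_2 from 1/4u^4vw - 8/9v^5w + 1/3u^5 + 1/2uv^4 - 1/9u^3vw + 2/3u^2v^2w - 2/9v^3w^2 - 4/27u^4 + 1/6u^2w^2 - 1/6u^2v → -8/9v^5w + 1/3u^5 + 1/2uv^4 - 1/9u^3vw + 2/3u^2v^2w - 2/9v^3w^2 - 4/27u^4 - 1/6u^2v
  leading term v^5w: no divisor's leading term divides it; move -8/9v^5w to the remainder.
  leading term u^5: subtract (-4/9u)·g_3 from 1/3u^5 + 1/2uv^4 - 1/9u^3vw + 2/3u^2v^2w - 2/9v^3w^2 - 4/27u^4 - 1/6u^2v → 1/2uv^4 - 1/9u^3vw + 2/3u^2v^2w - 2/9v^3w^2 - 8/27uv^2w - 2/27uw^2
  leading term uv^4: subtract (1/8v)·f_1 from 1/2uv^4 - 1/9u^3vw + 2/3u^2v^2w - 2/9v^3w^2 - 8/27uv^2w - 2/27uw^2 → -1/9u^3vw + 2/3u^2v^2w - 2/9v^3w^2 + 3/8u^3v - 91/216uv^2w - 1/6u^2v - 2/27uw^2 - 3/16v^2
  leading term u^3vw: subtract (2/27uw)·f_2 from -1/9u^3vw + 2/3u^2v^2w - 2/9v^3w^2 + 3/8u^3v - 91/216uv^2w - 1/6u^2v - 2/27uw^2 - 3/16v^2 → 2/3u^2v^2w - 2/9v^3w^2 + 3/8u^3v - 91/216uv^2w - 1/6u^2v - 3/16v^2
  leading term u^2v^2w: subtract (-4/9vw)·f_2 from 2/3u^2v^2w - 2/9v^3w^2 + 3/8u^3v - 91/216uv^2w - 1/6u^2v - 3/16v^2 → -2/9v^3w^2 + 3/8u^3v - 91/216uv^2w - 1/6u^2v - 4/9vw^2 - 3/16v^2
  leading term v^3w^2: no divisor's leading term divides it; move -2/9v^3w^2 to the remainder.
  leading term u^3v: subtract (-1/4u)·f_2 from 3/8u^3v - 91/216uv^2w - 1/6u^2v - 4/9vw^2 - 3/16v^2 → -91/216uv^2w - 1/6u^2v - 4/9vw^2 - 3/16v^2 - 1/4uw
  leading term uv^2w: no divisor's leading term divides it; move -91/216uv^2w to the remainder.
  leading term u^2v: subtract (1/9)·f_2 from -1/6u^2v - 4/9vw^2 - 3/16v^2 - 1/4uw → -4/9vw^2 - 3/16v^2 - 1/4uw + 1/9w
  leading term vw^2: no divisor's leading term divides it; move -4/9vw^2 to the remainder.
  leading term v^2: no divisor's leading term divides it; move -3/16v^2 to the remainder.
  leading term uw: no divisor's leading term divides it; move -1/4uw to the remainder.
  leading term w: no divisor's leading term divides it; move 1/9w to the remainder.
  remainder -8/9v^5w - 2/9v^3w^2 - 91/216uv^2w - 4/9vw^2 - 3/16v^2 - 1/4uw + 1/9w ≠ 0; add g_4 = -8/9v^5w - 2/9v^3w^2 - 91/216uv^2w - 4/9vw^2 - 3/16v^2 - 1/4uw + 1/9w to the basis.

S(f_2,g_3): lcm = u^4v. S = 4/9u^3v - 8/9v^3w + 1/2uv^2 + 2/3u^2w - 2/9vw^2.
  leading term u^3v: subtract (-8/27u)·f_2 from 4/9u^3v - 8/9v^3w + 1/2uv^2 + 2/3u^2w - 2/9vw^2 → -8/9v^3w + 1/2uv^2 + 2/3u^2w - 2/9vw^2 - 8/27uw
  leading term v^3w: no divisor's leading term divides it; move -8/9v^3w to the remainder.
  leading term uv^2: no divisor's leading term divides it; move 1/2uv^2 to the remainder.
  leading term u^2w: no divisor's leading term divides it; move 2/3u^2w to the remainder.
  leading term vw^2: no divisor's leading term divides it; move -2/9vw^2 to the remainder.
  leading term uw: no divisor's leading term divides it; move -8/27uw to the remainder.
  remainder -8/9v^3w + 1/2uv^2 + 2/3u^2w - 2/9vw^2 - 8/27uw ≠ 0; add g_5 = -8/9v^3w + 1/2uv^2 + 2/3u^2w - 2/9vw^2 - 8/27uw to the basis.

The other S-polynomials (S(f_1,g_4), S(f_2,g_4), S(g_3,g_4), S(f_1,g_5), S(f_2,g_5), S(g_3,g_5), S(g_4,g_5)) all reduce to 0 modulo the current basis, so we have a Gröbner basis.
Inter-reduce: drop elements whose leading term is divisible by another's, tail-reduce, and make monic.

G = {u^4 - 4/9u^3 + 8/9v^2w - 1/2uv + 2/9w^2, uv^3 - 3/4u^3 + 1/4uvw + 1/3u^2 + 3/8v, v^3w - 9/16uv^2 - 3/4u^2w + 1/4vw^2 + 1/3uw, u^2v + 2/3w}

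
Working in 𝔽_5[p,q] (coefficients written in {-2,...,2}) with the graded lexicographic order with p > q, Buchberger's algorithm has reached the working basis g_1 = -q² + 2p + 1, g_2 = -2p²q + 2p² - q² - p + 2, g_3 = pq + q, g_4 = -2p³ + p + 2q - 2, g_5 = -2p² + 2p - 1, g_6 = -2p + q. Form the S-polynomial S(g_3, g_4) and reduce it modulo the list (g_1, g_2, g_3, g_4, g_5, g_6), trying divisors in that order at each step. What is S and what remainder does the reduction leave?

lcm(LM(g_3), LM(g_4)) = p³q.
S = (lcm/LT(g_3))·g_3 − (lcm/LT(g_4))·g_4 = p²q - 2pq + q² - q.
Reduce S modulo (g_1, g_2, g_3, g_4, g_5, g_6) in that order:
  leading term p²q: subtract (2)·g_2 from p²q - 2pq + q² - q → p² - 2pq - 2q² + 2p - q + 1
  leading term p²: subtract (2)·g_5 from p² - 2pq - 2q² + 2p - q + 1 → -2pq - 2q² - 2p - q - 2
  leading term pq: subtract (-2)·g_3 from -2pq - 2q² - 2p - q - 2 → -2q² - 2p + q - 2
  leading term q²: subtract (2)·g_1 from -2q² - 2p + q - 2 → -p + q + 1
  leading term p: subtract (-2)·g_6 from -p + q + 1 → -2q + 1
  leading term q: no divisor's leading term divides it; move -2q to the remainder.
  leading term 1: no divisor's leading term divides it; move 1 to the remainder.
The remainder -2q + 1 is nonzero, so it would be added as the next basis element.
An S-polynomial is built so that the two leading terms cancel; whether anything survives reduction is exactly the Gröbner-basis criterion.

S(g_3, g_4) = p²q - 2pq + q² - q; remainder on division = -2q + 1.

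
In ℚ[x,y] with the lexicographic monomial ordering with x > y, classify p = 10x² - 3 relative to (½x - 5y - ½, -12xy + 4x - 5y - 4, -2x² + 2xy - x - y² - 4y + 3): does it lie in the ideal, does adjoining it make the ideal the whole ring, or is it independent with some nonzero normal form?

Adjoining 10x² - 3 makes the ideal the whole ring: the system is inconsistent.

First compute the reduced Gröbner basis of I by Buchberger's algorithm.
f_1 = ½x - 5y - ½, LT = x.
f_2 = -12xy + 4x - 5y - 4, LT = xy.
f_3 = -2x² + 2xy - x - y² - 4y + 3, LT = x².

S(f_1,f_2): lcm = xy. S = ⅓x - 10y² - 17/12y - ⅓.
  leading term x: subtract (⅔)·f_1 from ⅓x - 10y² - 17/12y - ⅓ → -10y² + 23/12y
  leading term y²: no divisor's leading term divides it; move -10y² to the remainder.
  leading term y: no divisor's leading term divides it; move 23/12y to the remainder.
  remainder -10y² + 23/12y ≠ 0; add h_4 = -10y² + 23/12y to the basis.

S(f_1,f_3): lcm = x². S = -9xy - 3/2x - ½y² - 2y + 3/2.
  leading term xy: subtract (-18y)·f_1 from -9xy - 3/2x - ½y² - 2y + 3/2 → -3/2x - 181/2y² - 11y + 3/2
  leading term x: subtract (-3)·f_1 from -3/2x - 181/2y² - 11y + 3/2 → -181/2y² - 26y
  leading term y²: subtract (181/20)·h_4 from -181/2y² - 26y → -10403/240y
  leading term y: no divisor's leading term divides it; move -10403/240y to the remainder.
  remainder -10403/240y ≠ 0; add h_5 = -10403/240y to the basis.

The other S-polynomials (S(f_2,f_3), S(f_1,h_4), S(f_2,h_4), S(f_3,h_4), S(f_1,h_5), S(f_2,h_5), S(f_3,h_5), S(h_4,h_5)) all reduce to 0 modulo the current basis, so we have a Gröbner basis.
Inter-reduce: drop elements whose leading term is divisible by another's, tail-reduce, and make monic.
Reduced Gröbner basis: {x - 1, y}.
Label its elements g_1 = x - 1, g_2 = y.

Reduce p = 10x² - 3 modulo G:
  leading term x²: subtract (10x)·g_1 from 10x² - 3 → 10x - 3
  leading term x: subtract (10)·g_1 from 10x - 3 → 7
  leading term 1: no divisor's leading term divides it; move 7 to the remainder.
  normal form = 7.
The normal form is nonzero, so p ∉ I. Since p minus its normal form lies in I, I + (p) = I + (r) where r = 7; decide whether this ideal is the whole ring.
Here r = 7 is a nonzero constant, hence a unit: 1 ∈ I + (p), the Gröbner basis of I + (p) is {1}, and the enlarged system has no common solution — adjoining p is inconsistent.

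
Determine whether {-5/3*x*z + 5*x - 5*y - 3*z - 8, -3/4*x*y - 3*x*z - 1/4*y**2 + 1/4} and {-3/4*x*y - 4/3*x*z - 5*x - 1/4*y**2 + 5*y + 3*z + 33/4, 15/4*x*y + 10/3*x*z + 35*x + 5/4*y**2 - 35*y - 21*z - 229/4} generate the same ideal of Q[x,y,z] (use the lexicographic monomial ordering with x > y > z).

Yes, the ideals are equal.

Since reduced Gröbner bases are canonical representatives of ideals under a given ordering, it suffices to compute and compare them.
Buchberger on the first generating set:
f_1 = -5/3*x*z + 5*x - 5*y - 3*z - 8, LT = x*z.
f_2 = -3/4*x*y - 3*x*z - 1/4*y**2 + 1/4, LT = x*y.

S(f_1,f_2): lcm = x*y*z. S = -3*x*y - 4*x*z**2 - 1/3*y**2*z + 3*y**2 + 9/5*y*z + 24/5*y + 1/3*z.
  reduce S modulo (f_1, f_2):
  remainder -1/3*y**2*z + 4*y**2 + 69/5*y*z + 24/5*y + 36/5*z**2 + 293/15*z - 1 ≠ 0; add g_3 = -1/3*y**2*z + 4*y**2 + 69/5*y*z + 24/5*y + 36/5*z**2 + 293/15*z - 1 to the basis.

The other S-polynomials (S(f_1,g_3), S(f_2,g_3)) all reduce to 0 modulo the current basis, so we have a Gröbner basis.
Inter-reduce: drop elements whose leading term is divisible by another's, tail-reduce, and make monic.
Reduced Gröbner basis: {x*y + 12*x + 1/3*y**2 - 12*y - 36/5*z - 293/15, x*z - 3*x + 3*y + 9/5*z + 24/5, y**2*z - 12*y**2 - 207/5*y*z - 72/5*y - 108/5*z**2 - 293/5*z + 3}.

Buchberger on the second generating set:
h_1 = -3/4*x*y - 4/3*x*z - 5*x - 1/4*y**2 + 5*y + 3*z + 33/4, LT = x*y.
h_2 = 15/4*x*y + 10/3*x*z + 35*x + 5/4*y**2 - 35*y - 21*z - 229/4, LT = x*y.

S(h_1,h_2): lcm = x*y. S = 8/9*x*z - 8/3*x + 8/3*y + 8/5*z + 64/15.
  reduce S modulo (h_1, h_2):
  remainder 8/9*x*z - 8/3*x + 8/3*y + 8/5*z + 64/15 ≠ 0; add k_3 = 8/9*x*z - 8/3*x + 8/3*y + 8/5*z + 64/15 to the basis.

S(h_1,k_3): lcm = x*y*z. S = 3*x*y + 16/9*x*z**2 + 20/3*x*z + 1/3*y**2*z - 3*y**2 - 127/15*y*z - 24/5*y - 4*z**2 - 11*z.
  reduce S modulo (h_1, h_2, k_3):
  remainder 1/3*y**2*z - 4*y**2 - 69/5*y*z - 24/5*y - 36/5*z**2 - 293/15*z + 1 ≠ 0; add k_4 = 1/3*y**2*z - 4*y**2 - 69/5*y*z - 24/5*y - 36/5*z**2 - 293/15*z + 1 to the basis.

The other S-polynomials (S(h_2,k_3), S(h_1,k_4), S(h_2,k_4), S(k_3,k_4)) all reduce to 0 modulo the current basis, so we have a Gröbner basis.
Inter-reduce: drop elements whose leading term is divisible by another's, tail-reduce, and make monic.
Reduced Gröbner basis: {x*y + 12*x + 1/3*y**2 - 12*y - 36/5*z - 293/15, x*z - 3*x + 3*y + 9/5*z + 24/5, y**2*z - 12*y**2 - 207/5*y*z - 72/5*y - 108/5*z**2 - 293/5*z + 3}.

Same reduced basis, so the two generating sets span the same ideal.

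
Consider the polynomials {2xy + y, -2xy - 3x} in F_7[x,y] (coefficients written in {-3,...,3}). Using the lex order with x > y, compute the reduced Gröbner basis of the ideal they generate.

G = {x + 2y, y^2 - 2y}

f_1 = 2xy + y, LT = xy.
f_2 = -2xy - 3x, LT = xy.

S(f_1,f_2): lcm = xy. S = 2x - 3y.
  leading term x: no divisor's leading term divides it; move 2x to the remainder.
  leading term y: no divisor's leading term divides it; move -3y to the remainder.
  remainder 2x - 3y ≠ 0; add g_3 = 2x - 3y to the basis.

S(f_1,g_3): lcm = xy. S = -2y^2 - 3y.
  leading term y^2: no divisor's leading term divides it; move -2y^2 to the remainder.
  leading term y: no divisor's leading term divides it; move -3y to the remainder.
  remainder -2y^2 - 3y ≠ 0; add g_4 = -2y^2 - 3y to the basis.

The other S-polynomials (S(f_2,g_3), S(f_1,g_4), S(f_2,g_4), S(g_3,g_4)) all reduce to 0 modulo the current basis, so we have a Gröbner basis.
Inter-reduce: drop elements whose leading term is divisible by another's, tail-reduce, and make monic.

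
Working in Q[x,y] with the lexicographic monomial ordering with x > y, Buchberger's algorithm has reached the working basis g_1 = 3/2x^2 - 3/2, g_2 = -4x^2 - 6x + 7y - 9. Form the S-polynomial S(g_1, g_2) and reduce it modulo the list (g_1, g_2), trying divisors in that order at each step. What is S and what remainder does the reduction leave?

lcm(LM(g_1), LM(g_2)) = x^2.
S = (lcm/LT(g_1))·g_1 − (lcm/LT(g_2))·g_2 = -3/2x + 7/4y - 13/4.
Reduce S modulo (g_1, g_2) in that order:
  leading term x: no divisor's leading term divides it; move -3/2x to the remainder.
  leading term y: no divisor's leading term divides it; move 7/4y to the remainder.
  leading term 1: no divisor's leading term divides it; move -13/4 to the remainder.
The remainder -3/2x + 7/4y - 13/4 is nonzero, so it would be added as the next basis element.

S(g_1, g_2) = -3/2x + 7/4y - 13/4; remainder on division = -3/2x + 7/4y - 13/4.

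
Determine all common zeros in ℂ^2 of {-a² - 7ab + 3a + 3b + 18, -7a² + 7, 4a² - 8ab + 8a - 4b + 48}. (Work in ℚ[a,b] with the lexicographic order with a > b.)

Compute a lex Gröbner basis by Buchberger's algorithm.
f_1 = -a² - 7ab + 3a + 3b + 18, LT = a².
f_2 = -7a² + 7, LT = a².
f_3 = 4a² - 8ab + 8a - 4b + 48, LT = a².

S(f_1,f_2): lcm = a². S = 7ab - 3a - 3b - 17.
  leading term ab: no divisor's leading term divides it; move 7ab to the remainder.
  leading term a: no divisor's leading term divides it; move -3a to the remainder.
  leading term b: no divisor's leading term divides it; move -3b to the remainder.
  leading term 1: no divisor's leading term divides it; move -17 to the remainder.
  remainder 7ab - 3a - 3b - 17 ≠ 0; add h_4 = 7ab - 3a - 3b - 17 to the basis.

S(f_1,f_3): lcm = a². S = 9ab - 5a - 2b - 30.
  leading term ab: subtract (9/7)·h_4 from 9ab - 5a - 2b - 30 → -8/7a + 13/7b - 57/7
  leading term a: no divisor's leading term divides it; move -8/7a to the remainder.
  leading term b: no divisor's leading term divides it; move 13/7b to the remainder.
  leading term 1: no divisor's leading term divides it; move -57/7 to the remainder.
  remainder -8/7a + 13/7b - 57/7 ≠ 0; add h_5 = -8/7a + 13/7b - 57/7 to the basis.

S(f_1,h_4): lcm = a²b. S = 3/7a² + 7ab² - 18/7ab + 17/7a - 3b² - 18b.
  leading term a²: subtract (-3/7)·f_1 from 3/7a² + 7ab² - 18/7ab + 17/7a - 3b² - 18b → 7ab² - 39/7ab + 26/7a - 3b² - 117/7b + 54/7
  leading term ab²: subtract (b)·h_4 from 7ab² - 39/7ab + 26/7a - 3b² - 117/7b + 54/7 → -18/7ab + 26/7a + 2/7b + 54/7
  leading term ab: subtract (-18/49)·h_4 from -18/7ab + 26/7a + 2/7b + 54/7 → 128/49a - 40/49b + 72/49
  leading term a: subtract (-16/7)·h_5 from 128/49a - 40/49b + 72/49 → 24/7b - 120/7
  leading term b: no divisor's leading term divides it; move 24/7b to the remainder.
  leading term 1: no divisor's leading term divides it; move -120/7 to the remainder.
  remainder 24/7b - 120/7 ≠ 0; add h_6 = 24/7b - 120/7 to the basis.

The other S-polynomials (S(f_2,f_3), S(f_2,h_4), S(f_3,h_4), S(f_1,h_5), S(f_2,h_5), S(f_3,h_5), S(h_4,h_5), S(f_1,h_6), S(f_2,h_6), S(f_3,h_6), S(h_4,h_6), S(h_5,h_6)) all reduce to 0 modulo the current basis, so we have a Gröbner basis.
Inter-reduce: drop elements whose leading term is divisible by another's, tail-reduce, and make monic.
Reduced Gröbner basis: {a - 1, b - 5}.

Elimination: the polynomial b - 5 lies in the elimination ideal for b, so b ∈ {5}. For each such b, the remaining basis elements (now univariate) give the rest of the solution.
  b = 5: the earlier basis element becomes a - 1 = 0, giving a = 1 — point (1, 5).
Substituting each solution back into the original system confirms all equations vanish.
A lex Gröbner basis triangularizes the system, enabling back-substitution.

{(1, 5)}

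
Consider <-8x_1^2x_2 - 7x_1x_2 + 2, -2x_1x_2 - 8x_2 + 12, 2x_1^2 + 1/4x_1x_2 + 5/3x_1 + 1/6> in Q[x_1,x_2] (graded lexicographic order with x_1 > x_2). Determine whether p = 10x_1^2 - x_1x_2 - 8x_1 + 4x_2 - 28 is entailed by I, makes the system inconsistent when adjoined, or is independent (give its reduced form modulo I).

First compute the reduced Gröbner basis of I by Buchberger's algorithm.
f_1 = -8x_1^2x_2 - 7x_1x_2 + 2, LT = x_1^2x_2.
f_2 = -2x_1x_2 - 8x_2 + 12, LT = x_1x_2.
f_3 = 2x_1^2 + 1/4x_1x_2 + 5/3x_1 + 1/6, LT = x_1^2.

S(f_1,f_2): lcm = x_1^2x_2. S = -25/8x_1x_2 + 6x_1 - 1/4.
  leading term x_1x_2: subtract (25/16)·f_2 from -25/8x_1x_2 + 6x_1 - 1/4 → 6x_1 + 25/2x_2 - 19
  leading term x_1: no divisor's leading term divides it; move 6x_1 to the remainder.
  leading term x_2: no divisor's leading term divides it; move 25/2x_2 to the remainder.
  leading term 1: no divisor's leading term divides it; move -19 to the remainder.
  remainder 6x_1 + 25/2x_2 - 19 ≠ 0; add h_4 = 6x_1 + 25/2x_2 - 19 to the basis.

S(f_1,f_3): lcm = x_1^2x_2. S = -1/8x_1x_2^2 + 1/24x_1x_2 - 1/12x_2 - 1/4.
  leading term x_1x_2^2: subtract (1/16x_2)·f_2 from -1/8x_1x_2^2 + 1/24x_1x_2 - 1/12x_2 - 1/4 → 1/24x_1x_2 + 1/2x_2^2 - 5/6x_2 - 1/4
  leading term x_1x_2: subtract (-1/48)·f_2 from 1/24x_1x_2 + 1/2x_2^2 - 5/6x_2 - 1/4 → 1/2x_2^2 - x_2
  leading term x_2^2: no divisor's leading term divides it; move 1/2x_2^2 to the remainder.
  leading term x_2: no divisor's leading term divides it; move -x_2 to the remainder.
  remainder 1/2x_2^2 - x_2 ≠ 0; add h_5 = 1/2x_2^2 - x_2 to the basis.

S(f_1,h_4): lcm = x_1^2x_2. S = -25/12x_1x_2^2 + 97/24x_1x_2 - 1/4.
  leading term x_1x_2^2: subtract (25/24x_2)·f_2 from -25/12x_1x_2^2 + 97/24x_1x_2 - 1/4 → 97/24x_1x_2 + 25/3x_2^2 - 25/2x_2 - 1/4
  leading term x_1x_2: subtract (-97/48)·f_2 from 97/24x_1x_2 + 25/3x_2^2 - 25/2x_2 - 1/4 → 25/3x_2^2 - 86/3x_2 + 24
  leading term x_2^2: subtract (50/3)·h_5 from 25/3x_2^2 - 86/3x_2 + 24 → -12x_2 + 24
  leading term x_2: no divisor's leading term divides it; move -12x_2 to the remainder.
  leading term 1: no divisor's leading term divides it; move 24 to the remainder.
  remainder -12x_2 + 24 ≠ 0; add h_6 = -12x_2 + 24 to the basis.

The other S-polynomials (S(f_2,f_3), S(f_2,h_4), S(f_3,h_4), S(f_1,h_5), S(f_2,h_5), S(f_3,h_5), S(h_4,h_5), S(f_1,h_6), S(f_2,h_6), S(f_3,h_6), S(h_4,h_6), S(h_5,h_6)) all reduce to 0 modulo the current basis, so we have a Gröbner basis.
Inter-reduce: drop elements whose leading term is divisible by another's, tail-reduce, and make monic.
Reduced Gröbner basis: {x_1 + 1, x_2 - 2}.
Label its elements g_1 = x_1 + 1, g_2 = x_2 - 2.

Reduce p = 10x_1^2 - x_1x_2 - 8x_1 + 4x_2 - 28 modulo G:
  leading term x_1^2: subtract (10x_1)·g_1 from 10x_1^2 - x_1x_2 - 8x_1 + 4x_2 - 28 → -x_1x_2 - 18x_1 + 4x_2 - 28
  leading term x_1x_2: subtract (-x_2)·g_1 from -x_1x_2 - 18x_1 + 4x_2 - 28 → -18x_1 + 5x_2 - 28
  leading term x_1: subtract (-18)·g_1 from -18x_1 + 5x_2 - 28 → 5x_2 - 10
  leading term x_2: subtract (5)·g_2 from 5x_2 - 10 → 0
  normal form = 0.
Since the normal form is 0, p ∈ I.

10x_1^2 - x_1x_2 - 8x_1 + 4x_2 - 28 lies in I (it reduces to 0).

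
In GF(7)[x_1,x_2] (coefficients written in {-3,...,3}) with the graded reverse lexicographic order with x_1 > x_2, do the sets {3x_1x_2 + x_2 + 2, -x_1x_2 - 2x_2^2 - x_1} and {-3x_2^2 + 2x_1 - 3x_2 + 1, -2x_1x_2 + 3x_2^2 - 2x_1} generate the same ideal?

Yes, the ideals are equal.

Two ideals are equal iff their reduced Gröbner bases coincide (the reduced basis is unique for a fixed ordering).
Buchberger on the first generating set:
f_1 = 3x_1x_2 + x_2 + 2, LT = x_1x_2.
f_2 = -x_1x_2 - 2x_2^2 - x_1, LT = x_1x_2.

S(f_1,f_2): lcm = x_1x_2. S = -2x_2^2 - x_1 - 2x_2 + 3.
  reduce S modulo (f_1, f_2):
  remainder -2x_2^2 - x_1 - 2x_2 + 3 ≠ 0; add g_3 = -2x_2^2 - x_1 - 2x_2 + 3 to the basis.

S(f_1,g_3): lcm = x_1x_2^2. S = 3x_1^2 - x_1x_2 - 2x_2^2 - 2x_1 + 3x_2.
  reduce S modulo (f_1, f_2, g_3):
  remainder 3x_1^2 - x_1 + 3x_2 ≠ 0; add g_4 = 3x_1^2 - x_1 + 3x_2 to the basis.

The other S-polynomials (S(f_2,g_3), S(f_1,g_4), S(f_2,g_4), S(g_3,g_4)) all reduce to 0 modulo the current basis, so we have a Gröbner basis.
Inter-reduce: drop elements whose leading term is divisible by another's, tail-reduce, and make monic.
Reduced Gröbner basis: {x_1^2 + 2x_1 + x_2, x_1x_2 - 2x_2 + 3, x_2^2 - 3x_1 + x_2 + 2}.

Buchberger on the second generating set:
h_1 = -3x_2^2 + 2x_1 - 3x_2 + 1, LT = x_2^2.
h_2 = -2x_1x_2 + 3x_2^2 - 2x_1, LT = x_1x_2.

S(h_1,h_2): lcm = x_1x_2^2. S = -2x_2^3 - 3x_1^2 + 2x_1.
  reduce S modulo (h_1, h_2):
  remainder -3x_1^2 + x_1 - 3x_2 ≠ 0; add k_3 = -3x_1^2 + x_1 - 3x_2 to the basis.

The other S-polynomials (S(h_1,k_3), S(h_2,k_3)) all reduce to 0 modulo the current basis, so we have a Gröbner basis.
Inter-reduce: drop elements whose leading term is divisible by another's, tail-reduce, and make monic.
Reduced Gröbner basis: {x_1^2 + 2x_1 + x_2, x_1x_2 - 2x_2 + 3, x_2^2 - 3x_1 + x_2 + 2}.

These coincide, so the ideals are equal.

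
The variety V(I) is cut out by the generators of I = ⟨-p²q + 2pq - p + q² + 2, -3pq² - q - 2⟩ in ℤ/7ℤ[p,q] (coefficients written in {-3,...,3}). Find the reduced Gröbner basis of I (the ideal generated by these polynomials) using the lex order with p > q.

G = {p - 2q⁴ - 2q³ + 2q² - 2q + 1, q⁵ - q³ + 2q² + q - 2}

f_1 = -p²q + 2pq - p + q² + 2, LT = p²q.
f_2 = -3pq² - q - 2, LT = pq².

S(f_1,f_2): lcm = p²q². S = -2pq² + 3pq - 3p - q³ - 2q.
  reduce S modulo (f_1, f_2):
  remainder 3pq - 3p - q³ + q - 1 ≠ 0; add g_3 = 3pq - 3p - q³ + q - 1 to the basis.

S(f_1,g_3): lcm = p²q. S = p² - 2pq³ - p - q² - 2.
  reduce S modulo (f_1, f_2, g_3):
  remainder p² - p + 2q² - q - 2 ≠ 0; add g_4 = p² - p + 2q² - q - 2 to the basis.

S(f_2,g_3): lcm = pq². S = pq - 2q⁴ + 2q² + 3q + 3.
  reduce S modulo (f_1, f_2, g_3, g_4):
  remainder p - 2q⁴ - 2q³ + 2q² - 2q + 1 ≠ 0; add g_5 = p - 2q⁴ - 2q³ + 2q² - 2q + 1 to the basis.

S(f_2,g_5): lcm = pq². S = 2q⁶ + 2q⁵ - 2q⁴ + 2q³ - q² - 2q + 3.
  reduce S modulo (f_1, f_2, g_3, g_4, g_5):
  remainder 2q⁶ + 2q⁵ - 2q⁴ + 2q³ - q² - 2q + 3 ≠ 0; add g_6 = 2q⁶ + 2q⁵ - 2q⁴ + 2q³ - q² - 2q + 3 to the basis.

S(g_3,g_5): lcm = pq. S = -p + 2q⁵ + 2q⁴ + 2q² - 3q + 2.
  reduce S modulo (f_1, f_2, g_3, g_4, g_5, g_6):
  remainder 2q⁵ - 2q³ - 3q² + 2q + 3 ≠ 0; add g_7 = 2q⁵ - 2q³ - 3q² + 2q + 3 to the basis.

The other S-polynomials (S(f_1,g_4), S(f_2,g_4), S(g_3,g_4), S(f_1,g_5), S(g_4,g_5), S(f_1,g_6), S(f_2,g_6), S(g_3,g_6), S(g_4,g_6), S(g_5,g_6), S(f_1,g_7), S(f_2,g_7), S(g_3,g_7), S(g_4,g_7), S(g_5,g_7), S(g_6,g_7)) all reduce to 0 modulo the current basis, so we have a Gröbner basis.
Inter-reduce: drop elements whose leading term is divisible by another's, tail-reduce, and make monic.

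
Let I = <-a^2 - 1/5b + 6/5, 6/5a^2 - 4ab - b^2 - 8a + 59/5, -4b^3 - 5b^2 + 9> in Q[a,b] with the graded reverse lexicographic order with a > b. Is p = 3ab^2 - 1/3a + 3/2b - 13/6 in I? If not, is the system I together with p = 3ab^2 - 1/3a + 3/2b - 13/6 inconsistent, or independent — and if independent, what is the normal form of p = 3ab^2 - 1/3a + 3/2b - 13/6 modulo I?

First compute the reduced Gröbner basis of I by Buchberger's algorithm.
f_1 = -a^2 - 1/5b + 6/5, LT = a^2.
f_2 = 6/5a^2 - 4ab - b^2 - 8a + 59/5, LT = a^2.
f_3 = -4b^3 - 5b^2 + 9, LT = b^3.

S(f_1,f_2): lcm = a^2. S = 10/3ab + 5/6b^2 + 20/3a + 1/5b - 331/30.
  reduce S modulo (f_1, f_2, f_3):
  remainder 10/3ab + 5/6b^2 + 20/3a + 1/5b - 331/30 ≠ 0; add h_4 = 10/3ab + 5/6b^2 + 20/3a + 1/5b - 331/30 to the basis.

S(f_1,h_4): lcm = a^2b. S = -1/4ab^2 - 2a^2 - 3/50ab + 1/5b^2 + 331/100a - 6/5b.
  reduce S modulo (f_1, f_2, f_3, h_4):
  remainder 43/1600b^2 + 243/100a - 16539/10000b - 32119/40000 ≠ 0; add h_5 = 43/1600b^2 + 243/100a - 16539/10000b - 32119/40000 to the basis.

S(f_3,h_4): lcm = ab^3. S = -1/4b^4 - 3/4ab^2 - 3/50b^3 + 331/100b^2 - 9/4a.
  reduce S modulo (f_1, f_2, f_3, h_4, h_5):
  remainder -967359/4300a + 31477791/215000b + 16890159/215000 ≠ 0; add h_6 = -967359/4300a + 31477791/215000b + 16890159/215000 to the basis.

S(f_3,h_5): lcm = b^3. S = -3888/43ab + 269999/4300b^2 + 32119/1075b - 9/4.
  reduce S modulo (f_1, f_2, f_3, h_4, h_5, h_6):
  remainder 132842231992/346636975b - 132842231992/346636975 ≠ 0; add h_7 = 132842231992/346636975b - 132842231992/346636975 to the basis.

The other S-polynomials (S(f_1,f_3), S(f_2,f_3), S(f_2,h_4), S(f_1,h_5), S(f_2,h_5), S(h_4,h_5), S(f_1,h_6), S(f_2,h_6), S(f_3,h_6), S(h_4,h_6), S(h_5,h_6), S(f_1,h_7), S(f_2,h_7), S(f_3,h_7), S(h_4,h_7), S(h_5,h_7), S(h_6,h_7)) all reduce to 0 modulo the current basis, so we have a Gröbner basis.
Inter-reduce: drop elements whose leading term is divisible by another's, tail-reduce, and make monic.
Reduced Gröbner basis: {a - 1, b - 1}.
Label its elements g_1 = a - 1, g_2 = b - 1.

Reduce p = 3ab^2 - 1/3a + 3/2b - 13/6 modulo G:
  leading term ab^2: subtract (3b^2)·g_1 from 3ab^2 - 1/3a + 3/2b - 13/6 → 3b^2 - 1/3a + 3/2b - 13/6
  leading term b^2: subtract (3b)·g_2 from 3b^2 - 1/3a + 3/2b - 13/6 → -1/3a + 9/2b - 13/6
  leading term a: subtract (-1/3)·g_1 from -1/3a + 9/2b - 13/6 → 9/2b - 5/2
  leading term b: subtract (9/2)·g_2 from 9/2b - 5/2 → 2
  leading term 1: no divisor's leading term divides it; move 2 to the remainder.
  normal form = 2.
The normal form is nonzero, so p ∉ I. Since p minus its normal form lies in I, I + (p) = I + (r) where r = 2; decide whether this ideal is the whole ring.
Here r = 2 is a nonzero constant, hence a unit: 1 ∈ I + (p), the Gröbner basis of I + (p) is {1}, and the enlarged system has no common solution — adjoining p is inconsistent.

Ideal membership is decidable via reduction modulo a Gröbner basis.

Adjoining 3ab^2 - 1/3a + 3/2b - 13/6 makes the ideal the whole ring: the system is inconsistent.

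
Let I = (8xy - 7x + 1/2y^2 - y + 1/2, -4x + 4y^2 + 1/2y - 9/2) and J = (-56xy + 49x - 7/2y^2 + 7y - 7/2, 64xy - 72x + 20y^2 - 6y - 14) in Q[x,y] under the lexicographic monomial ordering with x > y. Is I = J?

For a fixed monomial order, each ideal has a unique reduced Gröbner basis; comparing bases decides equality.
Buchberger on the first generating set:
f_1 = 8xy - 7x + 1/2y^2 - y + 1/2, LT = xy.
f_2 = -4x + 4y^2 + 1/2y - 9/2, LT = x.

S(f_1,f_2): lcm = xy. S = -7/8x + y^3 + 3/16y^2 - 5/4y + 1/16.
  leading term x: subtract (7/32)·f_2 from -7/8x + y^3 + 3/16y^2 - 5/4y + 1/16 → y^3 - 11/16y^2 - 87/64y + 67/64
  leading term y^3: no divisor's leading term divides it; move y^3 to the remainder.
  leading term y^2: no divisor's leading term divides it; move -11/16y^2 to the remainder.
  leading term y: no divisor's leading term divides it; move -87/64y to the remainder.
  leading term 1: no divisor's leading term divides it; move 67/64 to the remainder.
  remainder y^3 - 11/16y^2 - 87/64y + 67/64 ≠ 0; add g_3 = y^3 - 11/16y^2 - 87/64y + 67/64 to the basis.

S(f_1,g_3): lcm = xy^3. S = -3/16xy^2 + 87/64xy - 67/64x + 1/16y^4 - 1/8y^3 + 1/16y^2.
  leading term xy^2: subtract (-3/128y)·f_1 from -3/16xy^2 + 87/64xy - 67/64x + 1/16y^4 - 1/8y^3 + 1/16y^2 → 153/128xy - 67/64x + 1/16y^4 - 29/256y^3 + 5/128y^2 + 3/256y
  leading term xy: subtract (153/1024)·f_1 from 153/128xy - 67/64x + 1/16y^4 - 29/256y^3 + 5/128y^2 + 3/256y → -1/1024x + 1/16y^4 - 29/256y^3 - 73/2048y^2 + 165/1024y - 153/2048
  leading term x: subtract (1/4096)·f_2 from -1/1024x + 1/16y^4 - 29/256y^3 - 73/2048y^2 + 165/1024y - 153/2048 → 1/16y^4 - 29/256y^3 - 75/2048y^2 + 1319/8192y - 603/8192
  leading term y^4: subtract (1/16y)·g_3 from 1/16y^4 - 29/256y^3 - 75/2048y^2 + 1319/8192y - 603/8192 → -9/128y^3 + 99/2048y^2 + 783/8192y - 603/8192
  leading term y^3: subtract (-9/128)·g_3 from -9/128y^3 + 99/2048y^2 + 783/8192y - 603/8192 → 0
  remainder 0.

S(f_2,g_3): leading monomials are coprime, so the S-polynomial reduces to 0 (Buchberger's first criterion).
Every S-polynomial of the final basis reduces to 0, so we have a Gröbner basis.
Inter-reduce: drop elements whose leading term is divisible by another's, tail-reduce, and make monic.
Reduced Gröbner basis: {x - y^2 - 1/8y + 9/8, y^3 - 11/16y^2 - 87/64y + 67/64}.

Buchberger on the second generating set:
h_1 = -56xy + 49x - 7/2y^2 + 7y - 7/2, LT = xy.
h_2 = 64xy - 72x + 20y^2 - 6y - 14, LT = xy.

S(h_1,h_2): lcm = xy. S = 1/4x - 1/4y^2 - 1/32y + 9/32.
  leading term x: no divisor's leading term divides it; move 1/4x to the remainder.
  leading term y^2: no divisor's leading term divides it; move -1/4y^2 to the remainder.
  leading term y: no divisor's leading term divides it; move -1/32y to the remainder.
  leading term 1: no divisor's leading term divides it; move 9/32 to the remainder.
  remainder 1/4x - 1/4y^2 - 1/32y + 9/32 ≠ 0; add k_3 = 1/4x - 1/4y^2 - 1/32y + 9/32 to the basis.

S(h_1,k_3): lcm = xy. S = -7/8x + y^3 + 3/16y^2 - 5/4y + 1/16.
  leading term x: subtract (-7/2)·k_3 from -7/8x + y^3 + 3/16y^2 - 5/4y + 1/16 → y^3 - 11/16y^2 - 87/64y + 67/64
  leading term y^3: no divisor's leading term divides it; move y^3 to the remainder.
  leading term y^2: no divisor's leading term divides it; move -11/16y^2 to the remainder.
  leading term y: no divisor's leading term divides it; move -87/64y to the remainder.
  leading term 1: no divisor's leading term divides it; move 67/64 to the remainder.
  remainder y^3 - 11/16y^2 - 87/64y + 67/64 ≠ 0; add k_4 = y^3 - 11/16y^2 - 87/64y + 67/64 to the basis.

S(h_2,k_3): lcm = xy. S = -9/8x + y^3 + 7/16y^2 - 39/32y - 7/32.
  leading term x: subtract (-9/2)·k_3 from -9/8x + y^3 + 7/16y^2 - 39/32y - 7/32 → y^3 - 11/16y^2 - 87/64y + 67/64
  leading term y^3: subtract (1)·k_4 from y^3 - 11/16y^2 - 87/64y + 67/64 → 0
  remainder 0.

S(h_1,k_4): lcm = xy^3. S = -3/16xy^2 + 87/64xy - 67/64x + 1/16y^4 - 1/8y^3 + 1/16y^2.
  leading term xy^2: subtract (3/896y)·h_1 from -3/16xy^2 + 87/64xy - 67/64x + 1/16y^4 - 1/8y^3 + 1/16y^2 → 153/128xy - 67/64x + 1/16y^4 - 29/256y^3 + 5/128y^2 + 3/256y
  leading term xy: subtract (-153/7168)·h_1 from 153/128xy - 67/64x + 1/16y^4 - 29/256y^3 + 5/128y^2 + 3/256y → -1/1024x + 1/16y^4 - 29/256y^3 - 73/2048y^2 + 165/1024y - 153/2048
  leading term x: subtract (-1/256)·k_3 from -1/1024x + 1/16y^4 - 29/256y^3 - 73/2048y^2 + 165/1024y - 153/2048 → 1/16y^4 - 29/256y^3 - 75/2048y^2 + 1319/8192y - 603/8192
  leading term y^4: subtract (1/16y)·k_4 from 1/16y^4 - 29/256y^3 - 75/2048y^2 + 1319/8192y - 603/8192 → -9/128y^3 + 99/2048y^2 + 783/8192y - 603/8192
  leading term y^3: subtract (-9/128)·k_4 from -9/128y^3 + 99/2048y^2 + 783/8192y - 603/8192 → 0
  remainder 0.

S(h_2,k_4): lcm = xy^3. S = -7/16xy^2 + 87/64xy - 67/64x + 5/16y^4 - 3/32y^3 - 7/32y^2.
  leading term xy^2: subtract (1/128y)·h_1 from -7/16xy^2 + 87/64xy - 67/64x + 5/16y^4 - 3/32y^3 - 7/32y^2 → 125/128xy - 67/64x + 5/16y^4 - 17/256y^3 - 35/128y^2 + 7/256y
  leading term xy: subtract (-125/7168)·h_1 from 125/128xy - 67/64x + 5/16y^4 - 17/256y^3 - 35/128y^2 + 7/256y → -197/1024x + 5/16y^4 - 17/256y^3 - 685/2048y^2 + 153/1024y - 125/2048
  leading term x: subtract (-197/256)·k_3 from -197/1024x + 5/16y^4 - 17/256y^3 - 685/2048y^2 + 153/1024y - 125/2048 → 5/16y^4 - 17/256y^3 - 1079/2048y^2 + 1027/8192y + 1273/8192
  leading term y^4: subtract (5/16y)·k_4 from 5/16y^4 - 17/256y^3 - 1079/2048y^2 + 1027/8192y + 1273/8192 → 19/128y^3 - 209/2048y^2 - 1653/8192y + 1273/8192
  leading term y^3: subtract (19/128)·k_4 from 19/128y^3 - 209/2048y^2 - 1653/8192y + 1273/8192 → 0
  remainder 0.

S(k_3,k_4): leading monomials are coprime, so the S-polynomial reduces to 0 (Buchberger's first criterion).
Every S-polynomial of the final basis reduces to 0, so we have a Gröbner basis.
Inter-reduce: drop elements whose leading term is divisible by another's, tail-reduce, and make monic.
Reduced Gröbner basis: {x - y^2 - 1/8y + 9/8, y^3 - 11/16y^2 - 87/64y + 67/64}.

The two bases agree; hence the ideals are identical.

Yes, the ideals are equal.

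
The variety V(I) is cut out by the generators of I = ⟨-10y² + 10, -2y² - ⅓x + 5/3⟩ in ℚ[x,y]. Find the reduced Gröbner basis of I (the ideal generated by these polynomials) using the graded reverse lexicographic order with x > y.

G = {y² - 1, x + 1}

f_1 = -10y² + 10, LT = y².
f_2 = -2y² - ⅓x + 5/3, LT = y².

S(f_1,f_2): lcm = y². S = -⅙x - ⅙.
  reduce S modulo (f_1, f_2):
  remainder -⅙x - ⅙ ≠ 0; add g_3 = -⅙x - ⅙ to the basis.

The other S-polynomials (S(f_1,g_3), S(f_2,g_3)) all reduce to 0 modulo the current basis, so we have a Gröbner basis.
Inter-reduce: drop elements whose leading term is divisible by another's, tail-reduce, and make monic.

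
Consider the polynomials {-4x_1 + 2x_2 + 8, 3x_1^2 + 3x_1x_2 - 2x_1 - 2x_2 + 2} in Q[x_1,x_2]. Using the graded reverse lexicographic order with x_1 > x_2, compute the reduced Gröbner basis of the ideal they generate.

G = {x_2^2 + 4x_2 + 40/9, x_1 - 1/2x_2 - 2}

f_1 = -4x_1 + 2x_2 + 8, LT = x_1.
f_2 = 3x_1^2 + 3x_1x_2 - 2x_1 - 2x_2 + 2, LT = x_1^2.

S(f_1,f_2): lcm = x_1^2. S = -3/2x_1x_2 - 4/3x_1 + 2/3x_2 - 2/3.
  leading term x_1x_2: subtract (3/8x_2)·f_1 from -3/2x_1x_2 - 4/3x_1 + 2/3x_2 - 2/3 → -3/4x_2^2 - 4/3x_1 - 7/3x_2 - 2/3
  leading term x_2^2: no divisor's leading term divides it; move -3/4x_2^2 to the remainder.
  leading term x_1: subtract (1/3)·f_1 from -4/3x_1 - 7/3x_2 - 2/3 → -3x_2 - 10/3
  leading term x_2: no divisor's leading term divides it; move -3x_2 to the remainder.
  leading term 1: no divisor's leading term divides it; move -10/3 to the remainder.
  remainder -3/4x_2^2 - 3x_2 - 10/3 ≠ 0; add g_3 = -3/4x_2^2 - 3x_2 - 10/3 to the basis.

The other S-polynomials (S(f_1,g_3), S(f_2,g_3)) all reduce to 0 modulo the current basis, so we have a Gröbner basis.
Inter-reduce: drop elements whose leading term is divisible by another's, tail-reduce, and make monic.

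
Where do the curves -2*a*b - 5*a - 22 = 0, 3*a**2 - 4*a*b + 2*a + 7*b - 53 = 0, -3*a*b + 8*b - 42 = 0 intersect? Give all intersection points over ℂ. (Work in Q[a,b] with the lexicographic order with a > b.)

{(-2, 3)}

Compute a lex Gröbner basis by Buchberger's algorithm.
f_1 = -2*a*b - 5*a - 22, LT = a*b.
f_2 = 3*a**2 - 4*a*b + 2*a + 7*b - 53, LT = a**2.
f_3 = -3*a*b + 8*b - 42, LT = a*b.

S(f_1,f_2): lcm = a**2*b. S = 5/2*a**2 + 4/3*a*b**2 - 2/3*a*b + 11*a - 7/3*b**2 + 53/3*b.
  leading term a**2: subtract (5/6)·f_2 from 5/2*a**2 + 4/3*a*b**2 - 2/3*a*b + 11*a - 7/3*b**2 + 53/3*b → 4/3*a*b**2 + 8/3*a*b + 28/3*a - 7/3*b**2 + 71/6*b + 265/6
  leading term a*b**2: subtract (-2/3*b)·f_1 from 4/3*a*b**2 + 8/3*a*b + 28/3*a - 7/3*b**2 + 71/6*b + 265/6 → -2/3*a*b + 28/3*a - 7/3*b**2 - 17/6*b + 265/6
  leading term a*b: subtract (1/3)·f_1 from -2/3*a*b + 28/3*a - 7/3*b**2 - 17/6*b + 265/6 → 11*a - 7/3*b**2 - 17/6*b + 103/2
  leading term a: no divisor's leading term divides it; move 11*a to the remainder.
  leading term b**2: no divisor's leading term divides it; move -7/3*b**2 to the remainder.
  leading term b: no divisor's leading term divides it; move -17/6*b to the remainder.
  leading term 1: no divisor's leading term divides it; move 103/2 to the remainder.
  remainder 11*a - 7/3*b**2 - 17/6*b + 103/2 ≠ 0; add h_4 = 11*a - 7/3*b**2 - 17/6*b + 103/2 to the basis.

S(f_1,f_3): lcm = a*b. S = 5/2*a + 8/3*b - 3.
  leading term a: subtract (5/22)·h_4 from 5/2*a + 8/3*b - 3 → 35/66*b**2 + 437/132*b - 647/44
  leading term b**2: no divisor's leading term divides it; move 35/66*b**2 to the remainder.
  leading term b: no divisor's leading term divides it; move 437/132*b to the remainder.
  leading term 1: no divisor's leading term divides it; move -647/44 to the remainder.
  remainder 35/66*b**2 + 437/132*b - 647/44 ≠ 0; add h_5 = 35/66*b**2 + 437/132*b - 647/44 to the basis.

S(f_2,f_3): lcm = a**2*b. S = -4/3*a*b**2 + 10/3*a*b - 14*a + 7/3*b**2 - 53/3*b.
  leading term a*b**2: subtract (2/3*b)·f_1 from -4/3*a*b**2 + 10/3*a*b - 14*a + 7/3*b**2 - 53/3*b → 20/3*a*b - 14*a + 7/3*b**2 - 3*b
  leading term a*b: subtract (-10/3)·f_1 from 20/3*a*b - 14*a + 7/3*b**2 - 3*b → -92/3*a + 7/3*b**2 - 3*b - 220/3
  leading term a: subtract (-92/33)·h_4 from -92/3*a + 7/3*b**2 - 3*b - 220/3 → -413/99*b**2 - 1079/99*b + 2318/33
  leading term b**2: subtract (-118/15)·h_5 from -413/99*b**2 - 1079/99*b + 2318/33 → 1363/90*b - 1363/30
  leading term b: no divisor's leading term divides it; move 1363/90*b to the remainder.
  leading term 1: no divisor's leading term divides it; move -1363/30 to the remainder.
  remainder 1363/90*b - 1363/30 ≠ 0; add h_6 = 1363/90*b - 1363/30 to the basis.

The other S-polynomials (S(f_1,h_4), S(f_2,h_4), S(f_3,h_4), S(f_1,h_5), S(f_2,h_5), S(f_3,h_5), S(h_4,h_5), S(f_1,h_6), S(f_2,h_6), S(f_3,h_6), S(h_4,h_6), S(h_5,h_6)) all reduce to 0 modulo the current basis, so we have a Gröbner basis.
Inter-reduce: drop elements whose leading term is divisible by another's, tail-reduce, and make monic.
Reduced Gröbner basis: {a + 2, b - 3}.

From the last basis element, b - 3 = 0, so b takes values in {3}. Each choice, substituted upward through the basis, yields the corresponding point(s) of the solution set.
  b = 3: the earlier basis element becomes a + 2 = 0, giving a = -2 — point (-2, 3).
Substituting each solution back into the original system confirms all equations vanish.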